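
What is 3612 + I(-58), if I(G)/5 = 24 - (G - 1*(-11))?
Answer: 3967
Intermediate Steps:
I(G) = 65 - 5*G (I(G) = 5*(24 - (G - 1*(-11))) = 5*(24 - (G + 11)) = 5*(24 - (11 + G)) = 5*(24 + (-11 - G)) = 5*(13 - G) = 65 - 5*G)
3612 + I(-58) = 3612 + (65 - 5*(-58)) = 3612 + (65 + 290) = 3612 + 355 = 3967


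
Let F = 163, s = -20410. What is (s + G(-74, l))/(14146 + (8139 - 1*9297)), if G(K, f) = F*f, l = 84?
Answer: -3359/6494 ≈ -0.51725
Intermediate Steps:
G(K, f) = 163*f
(s + G(-74, l))/(14146 + (8139 - 1*9297)) = (-20410 + 163*84)/(14146 + (8139 - 1*9297)) = (-20410 + 13692)/(14146 + (8139 - 9297)) = -6718/(14146 - 1158) = -6718/12988 = -6718*1/12988 = -3359/6494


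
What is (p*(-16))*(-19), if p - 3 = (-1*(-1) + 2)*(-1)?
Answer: 0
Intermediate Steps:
p = 0 (p = 3 + (-1*(-1) + 2)*(-1) = 3 + (1 + 2)*(-1) = 3 + 3*(-1) = 3 - 3 = 0)
(p*(-16))*(-19) = (0*(-16))*(-19) = 0*(-19) = 0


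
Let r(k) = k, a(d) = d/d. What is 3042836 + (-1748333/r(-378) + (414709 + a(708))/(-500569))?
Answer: 576625467793649/189215082 ≈ 3.0475e+6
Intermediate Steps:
a(d) = 1
3042836 + (-1748333/r(-378) + (414709 + a(708))/(-500569)) = 3042836 + (-1748333/(-378) + (414709 + 1)/(-500569)) = 3042836 + (-1748333*(-1/378) + 414710*(-1/500569)) = 3042836 + (1748333/378 - 414710/500569) = 3042836 + 875004541097/189215082 = 576625467793649/189215082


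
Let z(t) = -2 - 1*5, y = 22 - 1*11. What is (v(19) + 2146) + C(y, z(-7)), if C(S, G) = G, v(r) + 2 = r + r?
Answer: 2175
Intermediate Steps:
v(r) = -2 + 2*r (v(r) = -2 + (r + r) = -2 + 2*r)
y = 11 (y = 22 - 11 = 11)
z(t) = -7 (z(t) = -2 - 5 = -7)
(v(19) + 2146) + C(y, z(-7)) = ((-2 + 2*19) + 2146) - 7 = ((-2 + 38) + 2146) - 7 = (36 + 2146) - 7 = 2182 - 7 = 2175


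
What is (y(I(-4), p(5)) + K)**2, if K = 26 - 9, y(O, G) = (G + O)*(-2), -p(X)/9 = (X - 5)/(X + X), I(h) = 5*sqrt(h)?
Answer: (17 - 20*I)**2 ≈ -111.0 - 680.0*I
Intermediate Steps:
p(X) = -9*(-5 + X)/(2*X) (p(X) = -9*(X - 5)/(X + X) = -9*(-5 + X)/(2*X))
y(O, G) = -2*G - 2*O
K = 17
(y(I(-4), p(5)) + K)**2 = ((-9*(5 - 1*5)/5 - 10*sqrt(-4)) + 17)**2 = ((-9*(5 - 5)/5 - 10*2*I) + 17)**2 = ((-9*0/5 - 20*I) + 17)**2 = ((-2*0 - 20*I) + 17)**2 = ((0 - 20*I) + 17)**2 = (-20*I + 17)**2 = (17 - 20*I)**2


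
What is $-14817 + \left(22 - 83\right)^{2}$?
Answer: $-11096$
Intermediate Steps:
$-14817 + \left(22 - 83\right)^{2} = -14817 + \left(-61\right)^{2} = -14817 + 3721 = -11096$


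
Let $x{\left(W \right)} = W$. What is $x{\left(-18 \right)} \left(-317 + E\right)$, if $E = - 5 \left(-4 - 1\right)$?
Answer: $5256$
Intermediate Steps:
$E = 25$ ($E = \left(-5\right) \left(-5\right) = 25$)
$x{\left(-18 \right)} \left(-317 + E\right) = - 18 \left(-317 + 25\right) = \left(-18\right) \left(-292\right) = 5256$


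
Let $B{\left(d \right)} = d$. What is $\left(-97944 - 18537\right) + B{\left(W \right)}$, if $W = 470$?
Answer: $-116011$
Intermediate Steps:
$\left(-97944 - 18537\right) + B{\left(W \right)} = \left(-97944 - 18537\right) + 470 = -116481 + 470 = -116011$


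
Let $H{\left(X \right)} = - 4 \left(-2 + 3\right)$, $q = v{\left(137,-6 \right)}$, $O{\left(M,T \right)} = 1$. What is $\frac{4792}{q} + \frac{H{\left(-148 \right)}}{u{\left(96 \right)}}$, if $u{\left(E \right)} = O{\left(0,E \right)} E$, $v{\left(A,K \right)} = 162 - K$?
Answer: $\frac{1595}{56} \approx 28.482$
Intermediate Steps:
$q = 168$ ($q = 162 - -6 = 162 + 6 = 168$)
$u{\left(E \right)} = E$ ($u{\left(E \right)} = 1 E = E$)
$H{\left(X \right)} = -4$ ($H{\left(X \right)} = \left(-4\right) 1 = -4$)
$\frac{4792}{q} + \frac{H{\left(-148 \right)}}{u{\left(96 \right)}} = \frac{4792}{168} - \frac{4}{96} = 4792 \cdot \frac{1}{168} - \frac{1}{24} = \frac{599}{21} - \frac{1}{24} = \frac{1595}{56}$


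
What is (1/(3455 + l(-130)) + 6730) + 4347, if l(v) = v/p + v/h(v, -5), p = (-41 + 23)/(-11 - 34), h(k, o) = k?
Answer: 34682088/3131 ≈ 11077.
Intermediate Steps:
p = 2/5 (p = -18/(-45) = -18*(-1/45) = 2/5 ≈ 0.40000)
l(v) = 1 + 5*v/2 (l(v) = v/(2/5) + v/v = v*(5/2) + 1 = 5*v/2 + 1 = 1 + 5*v/2)
(1/(3455 + l(-130)) + 6730) + 4347 = (1/(3455 + (1 + (5/2)*(-130))) + 6730) + 4347 = (1/(3455 + (1 - 325)) + 6730) + 4347 = (1/(3455 - 324) + 6730) + 4347 = (1/3131 + 6730) + 4347 = 21071631/3131 + 4347 = 34682088/3131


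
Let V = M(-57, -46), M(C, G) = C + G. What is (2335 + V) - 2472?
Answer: -240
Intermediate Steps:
V = -103 (V = -57 - 46 = -103)
(2335 + V) - 2472 = (2335 - 103) - 2472 = 2232 - 2472 = -240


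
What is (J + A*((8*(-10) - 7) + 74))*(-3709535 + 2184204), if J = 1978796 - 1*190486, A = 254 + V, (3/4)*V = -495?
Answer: -2735815377628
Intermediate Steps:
V = -660 (V = (4/3)*(-495) = -660)
A = -406 (A = 254 - 660 = -406)
J = 1788310 (J = 1978796 - 190486 = 1788310)
(J + A*((8*(-10) - 7) + 74))*(-3709535 + 2184204) = (1788310 - 406*((8*(-10) - 7) + 74))*(-3709535 + 2184204) = (1788310 - 406*((-80 - 7) + 74))*(-1525331) = (1788310 - 406*(-87 + 74))*(-1525331) = (1788310 - 406*(-13))*(-1525331) = (1788310 + 5278)*(-1525331) = 1793588*(-1525331) = -2735815377628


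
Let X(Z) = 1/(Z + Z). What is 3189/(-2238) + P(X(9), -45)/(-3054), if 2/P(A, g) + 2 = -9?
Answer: -17854465/12530562 ≈ -1.4249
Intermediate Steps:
X(Z) = 1/(2*Z)
P(A, g) = -2/11 (P(A, g) = 2/(-2 - 9) = 2/(-11) = 2*(-1/11) = -2/11)
3189/(-2238) + P(X(9), -45)/(-3054) = 3189/(-2238) - 2/11/(-3054) = 3189*(-1/2238) - 2/11*(-1/3054) = -1063/746 + 1/16797 = -17854465/12530562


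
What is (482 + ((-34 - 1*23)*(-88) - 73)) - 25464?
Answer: -20039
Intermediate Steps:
(482 + ((-34 - 1*23)*(-88) - 73)) - 25464 = (482 + ((-34 - 23)*(-88) - 73)) - 25464 = (482 + (-57*(-88) - 73)) - 25464 = (482 + (5016 - 73)) - 25464 = (482 + 4943) - 25464 = 5425 - 25464 = -20039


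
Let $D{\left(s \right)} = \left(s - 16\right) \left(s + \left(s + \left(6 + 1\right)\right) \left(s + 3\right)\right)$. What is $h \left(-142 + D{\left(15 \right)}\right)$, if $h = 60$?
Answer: $-33180$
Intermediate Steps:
$D{\left(s \right)} = \left(-16 + s\right) \left(s + \left(3 + s\right) \left(7 + s\right)\right)$ ($D{\left(s \right)} = \left(-16 + s\right) \left(s + \left(s + 7\right) \left(3 + s\right)\right) = \left(-16 + s\right) \left(s + \left(7 + s\right) \left(3 + s\right)\right) = \left(-16 + s\right) \left(s + \left(3 + s\right) \left(7 + s\right)\right)$)
$h \left(-142 + D{\left(15 \right)}\right) = 60 \left(-142 - \left(2661 - 3375 + 1125\right)\right) = 60 \left(-142 - 411\right) = 60 \left(-553\right) = -33180$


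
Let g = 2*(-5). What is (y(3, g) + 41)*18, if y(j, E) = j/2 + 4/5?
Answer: 3897/5 ≈ 779.40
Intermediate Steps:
g = -10
y(j, E) = ⅘ + j/2 (y(j, E) = j*(½) + 4*(⅕) = j/2 + ⅘ = ⅘ + j/2)
(y(3, g) + 41)*18 = ((⅘ + (½)*3) + 41)*18 = ((⅘ + 3/2) + 41)*18 = (23/10 + 41)*18 = (433/10)*18 = 3897/5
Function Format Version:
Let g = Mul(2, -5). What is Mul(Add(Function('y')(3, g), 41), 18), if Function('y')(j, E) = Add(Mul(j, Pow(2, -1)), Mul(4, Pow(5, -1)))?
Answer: Rational(3897, 5) ≈ 779.40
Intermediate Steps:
g = -10
Function('y')(j, E) = Add(Rational(4, 5), Mul(Rational(1, 2), j)) (Function('y')(j, E) = Add(Mul(j, Rational(1, 2)), Mul(4, Rational(1, 5))) = Add(Mul(Rational(1, 2), j), Rational(4, 5)) = Add(Rational(4, 5), Mul(Rational(1, 2), j)))
Mul(Add(Function('y')(3, g), 41), 18) = Mul(Add(Add(Rational(4, 5), Mul(Rational(1, 2), 3)), 41), 18) = Mul(Add(Add(Rational(4, 5), Rational(3, 2)), 41), 18) = Mul(Add(Rational(23, 10), 41), 18) = Mul(Rational(433, 10), 18) = Rational(3897, 5)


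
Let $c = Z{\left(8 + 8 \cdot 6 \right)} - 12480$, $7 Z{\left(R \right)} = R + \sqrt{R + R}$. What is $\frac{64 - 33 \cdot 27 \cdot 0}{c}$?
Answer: $- \frac{349216}{68053467} - \frac{16 \sqrt{7}}{68053467} \approx -0.0051321$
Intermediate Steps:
$Z{\left(R \right)} = \frac{R}{7} + \frac{\sqrt{2} \sqrt{R}}{7}$ ($Z{\left(R \right)} = \frac{R + \sqrt{R + R}}{7} = \frac{R + \sqrt{2 R}}{7} = \frac{R + \sqrt{2} \sqrt{R}}{7} = \frac{R}{7} + \frac{\sqrt{2} \sqrt{R}}{7}$)
$c = -12472 + \frac{4 \sqrt{7}}{7}$ ($c = \left(\frac{8 + 8 \cdot 6}{7} + \frac{\sqrt{2} \sqrt{8 + 8 \cdot 6}}{7}\right) - 12480 = \left(\frac{8 + 48}{7} + \frac{\sqrt{2} \sqrt{8 + 48}}{7}\right) - 12480 = \left(\frac{1}{7} \cdot 56 + \frac{\sqrt{2} \sqrt{56}}{7}\right) - 12480 = \left(8 + \frac{\sqrt{2} \cdot 2 \sqrt{14}}{7}\right) - 12480 = \left(8 + \frac{4 \sqrt{7}}{7}\right) - 12480 = -12472 + \frac{4 \sqrt{7}}{7} \approx -12470.0$)
$\frac{64 - 33 \cdot 27 \cdot 0}{c} = \frac{64 - 33 \cdot 27 \cdot 0}{-12472 + \frac{4 \sqrt{7}}{7}} = \frac{64 - 0}{-12472 + \frac{4 \sqrt{7}}{7}} = \frac{64 + 0}{-12472 + \frac{4 \sqrt{7}}{7}} = \frac{64}{-12472 + \frac{4 \sqrt{7}}{7}}$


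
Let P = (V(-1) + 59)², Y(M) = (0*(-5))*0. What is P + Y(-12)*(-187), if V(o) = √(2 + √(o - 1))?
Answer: (59 + √(2 + I*√2))² ≈ 3659.0 + 57.35*I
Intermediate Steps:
Y(M) = 0 (Y(M) = 0*0 = 0)
V(o) = √(2 + √(-1 + o))
P = (59 + √(2 + I*√2))² (P = (√(2 + √(-1 - 1)) + 59)² = (√(2 + √(-2)) + 59)² = (√(2 + I*√2) + 59)² = (59 + √(2 + I*√2))² ≈ 3659.0 + 57.35*I)
P + Y(-12)*(-187) = (59 + √(2 + I*√2))² + 0*(-187) = (59 + √(2 + I*√2))² + 0 = (59 + √(2 + I*√2))²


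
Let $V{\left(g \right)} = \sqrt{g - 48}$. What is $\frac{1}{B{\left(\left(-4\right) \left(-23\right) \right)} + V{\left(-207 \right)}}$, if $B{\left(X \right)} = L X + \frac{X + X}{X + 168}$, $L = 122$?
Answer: $\frac{929890}{10437764561} - \frac{4225 i \sqrt{255}}{532325992611} \approx 8.9089 \cdot 10^{-5} - 1.2674 \cdot 10^{-7} i$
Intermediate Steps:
$V{\left(g \right)} = \sqrt{-48 + g}$
$B{\left(X \right)} = 122 X + \frac{2 X}{168 + X}$ ($B{\left(X \right)} = 122 X + \frac{X + X}{X + 168} = 122 X + \frac{2 X}{168 + X}$)
$\frac{1}{B{\left(\left(-4\right) \left(-23\right) \right)} + V{\left(-207 \right)}} = \frac{1}{\frac{2 \left(\left(-4\right) \left(-23\right)\right) \left(10249 + 61 \left(\left(-4\right) \left(-23\right)\right)\right)}{168 - -92} + \sqrt{-48 - 207}} = \frac{1}{2 \cdot 92 \frac{1}{168 + 92} \left(10249 + 61 \cdot 92\right) + \sqrt{-255}} = \frac{1}{2 \cdot 92 \cdot \frac{1}{260} \left(10249 + 5612\right) + i \sqrt{255}} = \frac{1}{2 \cdot 92 \cdot \frac{1}{260} \cdot 15861 + i \sqrt{255}} = \frac{1}{\frac{729606}{65} + i \sqrt{255}}$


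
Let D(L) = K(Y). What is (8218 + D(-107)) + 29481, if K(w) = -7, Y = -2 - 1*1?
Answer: 37692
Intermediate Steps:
Y = -3 (Y = -2 - 1 = -3)
D(L) = -7
(8218 + D(-107)) + 29481 = (8218 - 7) + 29481 = 8211 + 29481 = 37692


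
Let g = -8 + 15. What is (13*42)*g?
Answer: 3822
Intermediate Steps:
g = 7
(13*42)*g = (13*42)*7 = 546*7 = 3822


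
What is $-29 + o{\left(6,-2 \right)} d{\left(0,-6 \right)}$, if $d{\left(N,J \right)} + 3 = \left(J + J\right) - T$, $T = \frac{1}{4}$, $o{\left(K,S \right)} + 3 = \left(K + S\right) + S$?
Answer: $- \frac{55}{4} \approx -13.75$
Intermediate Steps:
$o{\left(K,S \right)} = -3 + K + 2 S$ ($o{\left(K,S \right)} = -3 + \left(\left(K + S\right) + S\right) = -3 + \left(K + 2 S\right) = -3 + K + 2 S$)
$T = \frac{1}{4} \approx 0.25$
$d{\left(N,J \right)} = - \frac{13}{4} + 2 J$ ($d{\left(N,J \right)} = -3 + \left(\left(J + J\right) - \frac{1}{4}\right) = -3 + \left(2 J - \frac{1}{4}\right) = -3 + \left(- \frac{1}{4} + 2 J\right) = - \frac{13}{4} + 2 J$)
$-29 + o{\left(6,-2 \right)} d{\left(0,-6 \right)} = -29 + \left(-3 + 6 + 2 \left(-2\right)\right) \left(- \frac{13}{4} + 2 \left(-6\right)\right) = -29 + \left(-3 + 6 - 4\right) \left(- \frac{13}{4} - 12\right) = -29 - - \frac{61}{4} = -29 + \frac{61}{4} = - \frac{55}{4}$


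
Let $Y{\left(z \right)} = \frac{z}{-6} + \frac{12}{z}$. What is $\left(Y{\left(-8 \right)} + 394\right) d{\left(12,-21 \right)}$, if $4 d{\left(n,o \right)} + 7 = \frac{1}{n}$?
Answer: $- \frac{196129}{288} \approx -681.0$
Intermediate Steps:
$d{\left(n,o \right)} = - \frac{7}{4} + \frac{1}{4 n}$
$Y{\left(z \right)} = \frac{12}{z} - \frac{z}{6}$ ($Y{\left(z \right)} = z \left(- \frac{1}{6}\right) + \frac{12}{z} = - \frac{z}{6} + \frac{12}{z} = \frac{12}{z} - \frac{z}{6}$)
$\left(Y{\left(-8 \right)} + 394\right) d{\left(12,-21 \right)} = \left(\left(\frac{12}{-8} - - \frac{4}{3}\right) + 394\right) \frac{1 - 84}{4 \cdot 12} = \left(\left(12 \left(- \frac{1}{8}\right) + \frac{4}{3}\right) + 394\right) \frac{1}{4} \cdot \frac{1}{12} \left(1 - 84\right) = \left(\left(- \frac{3}{2} + \frac{4}{3}\right) + 394\right) \frac{1}{4} \cdot \frac{1}{12} \left(-83\right) = \left(- \frac{1}{6} + 394\right) \left(- \frac{83}{48}\right) = \frac{2363}{6} \left(- \frac{83}{48}\right) = - \frac{196129}{288}$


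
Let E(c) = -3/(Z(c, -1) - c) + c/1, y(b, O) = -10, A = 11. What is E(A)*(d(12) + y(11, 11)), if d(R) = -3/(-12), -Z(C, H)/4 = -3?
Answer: -78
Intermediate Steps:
Z(C, H) = 12 (Z(C, H) = -4*(-3) = 12)
d(R) = ¼ (d(R) = -3*(-1/12) = ¼)
E(c) = c - 3/(12 - c) (E(c) = -3/(12 - c) + c/1 = -3/(12 - c) + c*1 = -3/(12 - c) + c = c - 3/(12 - c))
E(A)*(d(12) + y(11, 11)) = ((3 + 11² - 12*11)/(-12 + 11))*(¼ - 10) = ((3 + 121 - 132)/(-1))*(-39/4) = -1*(-8)*(-39/4) = 8*(-39/4) = -78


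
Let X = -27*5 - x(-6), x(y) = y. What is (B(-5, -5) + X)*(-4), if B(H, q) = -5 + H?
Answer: 556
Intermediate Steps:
X = -129 (X = -27*5 - 1*(-6) = -135 + 6 = -129)
(B(-5, -5) + X)*(-4) = ((-5 - 5) - 129)*(-4) = (-10 - 129)*(-4) = -139*(-4) = 556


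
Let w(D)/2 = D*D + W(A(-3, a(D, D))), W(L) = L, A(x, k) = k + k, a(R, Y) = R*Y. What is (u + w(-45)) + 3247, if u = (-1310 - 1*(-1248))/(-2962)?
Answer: 22802988/1481 ≈ 15397.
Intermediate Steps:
A(x, k) = 2*k
u = 31/1481 (u = (-1310 + 1248)*(-1/2962) = -62*(-1/2962) = 31/1481 ≈ 0.020932)
w(D) = 6*D² (w(D) = 2*(D*D + 2*(D*D)) = 2*(D² + 2*D²) = 2*(3*D²) = 6*D²)
(u + w(-45)) + 3247 = (31/1481 + 6*(-45)²) + 3247 = (31/1481 + 6*2025) + 3247 = (31/1481 + 12150) + 3247 = 17994181/1481 + 3247 = 22802988/1481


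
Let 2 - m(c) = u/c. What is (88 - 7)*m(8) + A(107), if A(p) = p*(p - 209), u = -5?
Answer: -85611/8 ≈ -10701.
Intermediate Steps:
m(c) = 2 + 5/c (m(c) = 2 - (-5)/c = 2 + 5/c)
A(p) = p*(-209 + p)
(88 - 7)*m(8) + A(107) = (88 - 7)*(2 + 5/8) + 107*(-209 + 107) = 81*(2 + 5*(⅛)) + 107*(-102) = 81*(2 + 5/8) - 10914 = 81*(21/8) - 10914 = 1701/8 - 10914 = -85611/8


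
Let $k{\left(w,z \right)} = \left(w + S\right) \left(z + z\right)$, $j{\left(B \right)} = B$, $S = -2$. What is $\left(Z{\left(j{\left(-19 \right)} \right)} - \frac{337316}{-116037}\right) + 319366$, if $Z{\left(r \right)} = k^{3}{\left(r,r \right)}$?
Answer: $\frac{59003533556762}{116037} \approx 5.0849 \cdot 10^{8}$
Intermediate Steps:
$k{\left(w,z \right)} = 2 z \left(-2 + w\right)$ ($k{\left(w,z \right)} = \left(w - 2\right) \left(z + z\right) = \left(-2 + w\right) 2 z = 2 z \left(-2 + w\right)$)
$Z{\left(r \right)} = 8 r^{3} \left(-2 + r\right)^{3}$ ($Z{\left(r \right)} = \left(2 r \left(-2 + r\right)\right)^{3} = 8 r^{3} \left(-2 + r\right)^{3}$)
$\left(Z{\left(j{\left(-19 \right)} \right)} - \frac{337316}{-116037}\right) + 319366 = \left(8 \left(-19\right)^{3} \left(-2 - 19\right)^{3} - \frac{337316}{-116037}\right) + 319366 = \left(8 \left(-6859\right) \left(-21\right)^{3} - - \frac{337316}{116037}\right) + 319366 = \left(8 \left(-6859\right) \left(-9261\right) + \frac{337316}{116037}\right) + 319366 = \left(508169592 + \frac{337316}{116037}\right) + 319366 = \frac{58966475284220}{116037} + 319366 = \frac{59003533556762}{116037}$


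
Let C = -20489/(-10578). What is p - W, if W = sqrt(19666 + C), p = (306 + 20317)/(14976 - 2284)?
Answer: 20623/12692 - sqrt(2200725788586)/10578 ≈ -138.62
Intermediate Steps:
p = 20623/12692 ≈ 1.6249
C = 20489/10578 (C = -20489*(-1/10578) = 20489/10578 ≈ 1.9369)
W = sqrt(2200725788586)/10578 (W = sqrt(19666 + 20489/10578) = sqrt(208047437/10578) = sqrt(2200725788586)/10578 ≈ 140.24)
p - W = 20623/12692 - sqrt(2200725788586)/10578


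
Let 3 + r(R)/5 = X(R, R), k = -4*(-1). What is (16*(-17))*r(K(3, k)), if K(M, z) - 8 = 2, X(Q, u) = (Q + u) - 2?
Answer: -20400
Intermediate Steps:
X(Q, u) = -2 + Q + u
k = 4
K(M, z) = 10 (K(M, z) = 8 + 2 = 10)
r(R) = -25 + 10*R (r(R) = -15 + 5*(-2 + R + R) = -15 + 5*(-2 + 2*R) = -15 + (-10 + 10*R) = -25 + 10*R)
(16*(-17))*r(K(3, k)) = (16*(-17))*(-25 + 10*10) = -272*(-25 + 100) = -272*75 = -20400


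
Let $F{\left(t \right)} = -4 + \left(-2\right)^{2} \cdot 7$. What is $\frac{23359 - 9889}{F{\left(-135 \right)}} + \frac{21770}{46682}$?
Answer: $\frac{52444085}{93364} \approx 561.72$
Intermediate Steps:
$F{\left(t \right)} = 24$ ($F{\left(t \right)} = -4 + 4 \cdot 7 = -4 + 28 = 24$)
$\frac{23359 - 9889}{F{\left(-135 \right)}} + \frac{21770}{46682} = \frac{23359 - 9889}{24} + \frac{21770}{46682} = \left(23359 - 9889\right) \frac{1}{24} + 21770 \cdot \frac{1}{46682} = 13470 \cdot \frac{1}{24} + \frac{10885}{23341} = \frac{2245}{4} + \frac{10885}{23341} = \frac{52444085}{93364}$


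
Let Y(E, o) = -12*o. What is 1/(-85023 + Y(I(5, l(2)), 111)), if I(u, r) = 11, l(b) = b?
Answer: -1/86355 ≈ -1.1580e-5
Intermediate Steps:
1/(-85023 + Y(I(5, l(2)), 111)) = 1/(-85023 - 12*111) = 1/(-85023 - 1332) = 1/(-86355) = -1/86355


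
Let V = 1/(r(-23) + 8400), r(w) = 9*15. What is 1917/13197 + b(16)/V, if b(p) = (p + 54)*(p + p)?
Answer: 84101842239/4399 ≈ 1.9118e+7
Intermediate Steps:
r(w) = 135
b(p) = 2*p*(54 + p) (b(p) = (54 + p)*(2*p) = 2*p*(54 + p))
V = 1/8535 (V = 1/(135 + 8400) = 1/8535 ≈ 0.00011716)
1917/13197 + b(16)/V = 1917/13197 + (2*16*(54 + 16))/(1/8535) = 1917*(1/13197) + (2*16*70)*8535 = 639/4399 + 2240*8535 = 639/4399 + 19118400 = 84101842239/4399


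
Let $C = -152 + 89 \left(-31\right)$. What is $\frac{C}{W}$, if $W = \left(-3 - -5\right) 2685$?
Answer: $- \frac{2911}{5370} \approx -0.54209$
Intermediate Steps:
$W = 5370$ ($W = \left(-3 + 5\right) 2685 = 2 \cdot 2685 = 5370$)
$C = -2911$ ($C = -152 - 2759 = -2911$)
$\frac{C}{W} = - \frac{2911}{5370}$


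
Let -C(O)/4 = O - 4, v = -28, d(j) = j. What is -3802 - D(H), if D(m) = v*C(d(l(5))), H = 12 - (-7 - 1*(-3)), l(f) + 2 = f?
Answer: -3690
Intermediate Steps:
l(f) = -2 + f
C(O) = 16 - 4*O (C(O) = -4*(O - 4) = -4*(-4 + O) = 16 - 4*O)
H = 16 (H = 12 - (-7 + 3) = 12 - 1*(-4) = 12 + 4 = 16)
D(m) = -112 (D(m) = -28*(16 - 4*(-2 + 5)) = -28*(16 - 4*3) = -28*(16 - 12) = -28*4 = -112)
-3802 - D(H) = -3802 - 1*(-112) = -3802 + 112 = -3690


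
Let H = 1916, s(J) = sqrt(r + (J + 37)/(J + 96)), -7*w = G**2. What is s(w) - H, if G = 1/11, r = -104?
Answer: -1916 + I*sqrt(685045662866)/81311 ≈ -1916.0 + 10.179*I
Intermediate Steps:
G = 1/11 ≈ 0.090909
w = -1/847 (w = -(1/11)**2/7 = -1/7*1/121 = -1/847 ≈ -0.0011806)
s(J) = sqrt(-104 + (37 + J)/(96 + J)) (s(J) = sqrt(-104 + (J + 37)/(J + 96)) = sqrt(-104 + (37 + J)/(96 + J)))
s(w) - H = sqrt((-9947 - 103*(-1/847))/(96 - 1/847)) - 1*1916 = sqrt((-9947 + 103/847)/(81311/847)) - 1916 = sqrt((847/81311)*(-8425006/847)) - 1916 = sqrt(-8425006/81311) - 1916 = I*sqrt(685045662866)/81311 - 1916 = -1916 + I*sqrt(685045662866)/81311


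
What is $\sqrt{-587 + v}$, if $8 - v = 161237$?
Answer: $2 i \sqrt{40454} \approx 402.26 i$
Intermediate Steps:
$v = -161229$ ($v = 8 - 161237 = -161229$)
$\sqrt{-587 + v} = \sqrt{-587 - 161229} = \sqrt{-161816} = 2 i \sqrt{40454}$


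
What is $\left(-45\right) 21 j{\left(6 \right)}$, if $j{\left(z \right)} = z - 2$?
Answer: $-3780$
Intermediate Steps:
$j{\left(z \right)} = -2 + z$ ($j{\left(z \right)} = z - 2 = -2 + z$)
$\left(-45\right) 21 j{\left(6 \right)} = \left(-45\right) 21 \left(-2 + 6\right) = \left(-945\right) 4 = -3780$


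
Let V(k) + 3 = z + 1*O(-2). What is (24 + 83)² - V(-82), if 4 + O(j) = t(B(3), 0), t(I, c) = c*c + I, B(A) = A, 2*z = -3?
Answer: 22909/2 ≈ 11455.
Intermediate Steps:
z = -3/2 (z = (½)*(-3) = -3/2 ≈ -1.5000)
t(I, c) = I + c² (t(I, c) = c² + I = I + c²)
O(j) = -1 (O(j) = -4 + (3 + 0²) = -4 + (3 + 0) = -4 + 3 = -1)
V(k) = -11/2 (V(k) = -3 + (-3/2 + 1*(-1)) = -3 + (-3/2 - 1) = -3 - 5/2 = -11/2)
(24 + 83)² - V(-82) = (24 + 83)² - 1*(-11/2) = 107² + 11/2 = 11449 + 11/2 = 22909/2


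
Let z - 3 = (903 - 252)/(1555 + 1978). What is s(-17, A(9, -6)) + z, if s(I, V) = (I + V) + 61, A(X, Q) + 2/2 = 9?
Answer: 194966/3533 ≈ 55.184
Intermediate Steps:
A(X, Q) = 8 (A(X, Q) = -1 + 9 = 8)
s(I, V) = 61 + I + V
z = 11250/3533 (z = 3 + (903 - 252)/(1555 + 1978) = 3 + 651/3533 = 11250/3533 ≈ 3.1843)
s(-17, A(9, -6)) + z = (61 - 17 + 8) + 11250/3533 = 52 + 11250/3533 = 194966/3533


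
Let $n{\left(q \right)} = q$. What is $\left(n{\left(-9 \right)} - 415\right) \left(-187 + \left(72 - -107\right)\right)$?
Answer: $3392$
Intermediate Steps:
$\left(n{\left(-9 \right)} - 415\right) \left(-187 + \left(72 - -107\right)\right) = \left(-9 - 415\right) \left(-187 + \left(72 - -107\right)\right) = - 424 \left(-187 + \left(72 + 107\right)\right) = - 424 \left(-187 + 179\right) = \left(-424\right) \left(-8\right) = 3392$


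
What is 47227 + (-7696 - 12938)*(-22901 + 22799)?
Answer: 2151895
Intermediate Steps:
47227 + (-7696 - 12938)*(-22901 + 22799) = 47227 - 20634*(-102) = 47227 + 2104668 = 2151895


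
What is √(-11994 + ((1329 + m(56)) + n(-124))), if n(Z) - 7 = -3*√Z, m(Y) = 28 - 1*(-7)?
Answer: √(-10623 - 6*I*√31) ≈ 0.1621 - 103.07*I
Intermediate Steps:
m(Y) = 35 (m(Y) = 28 + 7 = 35)
n(Z) = 7 - 3*√Z
√(-11994 + ((1329 + m(56)) + n(-124))) = √(-11994 + ((1329 + 35) + (7 - 6*I*√31))) = √(-11994 + (1364 + (7 - 6*I*√31))) = √(-11994 + (1371 - 6*I*√31)) = √(-10623 - 6*I*√31)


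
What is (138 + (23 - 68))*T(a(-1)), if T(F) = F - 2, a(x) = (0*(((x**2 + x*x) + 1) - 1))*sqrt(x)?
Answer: -186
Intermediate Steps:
a(x) = 0 (a(x) = (0*(((x**2 + x**2) + 1) - 1))*sqrt(x) = (0*((2*x**2 + 1) - 1))*sqrt(x) = (0*((1 + 2*x**2) - 1))*sqrt(x) = (0*(2*x**2))*sqrt(x) = 0*sqrt(x) = 0)
T(F) = -2 + F
(138 + (23 - 68))*T(a(-1)) = (138 + (23 - 68))*(-2 + 0) = (138 - 45)*(-2) = 93*(-2) = -186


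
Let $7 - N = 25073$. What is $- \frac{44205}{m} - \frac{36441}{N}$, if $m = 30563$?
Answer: $\frac{5703753}{766092158} \approx 0.0074453$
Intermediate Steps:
$N = -25066$ ($N = 7 - 25073 = -25066$)
$- \frac{44205}{m} - \frac{36441}{N} = - \frac{44205}{30563} - \frac{36441}{-25066} = \left(-44205\right) \frac{1}{30563} - - \frac{36441}{25066} = - \frac{44205}{30563} + \frac{36441}{25066} = \frac{5703753}{766092158}$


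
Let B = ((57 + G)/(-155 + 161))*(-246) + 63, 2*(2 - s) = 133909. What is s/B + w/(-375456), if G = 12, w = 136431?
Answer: 1375574983/57695072 ≈ 23.842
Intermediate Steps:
s = -133905/2 (s = 2 - ½*133909 = 2 - 133909/2 = -133905/2 ≈ -66953.)
B = -2766 (B = ((57 + 12)/(-155 + 161))*(-246) + 63 = (69/6)*(-246) + 63 = (69*(⅙))*(-246) + 63 = (23/2)*(-246) + 63 = -2829 + 63 = -2766)
s/B + w/(-375456) = -133905/2/(-2766) + 136431/(-375456) = -133905/2*(-1/2766) + 136431*(-1/375456) = 44635/1844 - 45477/125152 = 1375574983/57695072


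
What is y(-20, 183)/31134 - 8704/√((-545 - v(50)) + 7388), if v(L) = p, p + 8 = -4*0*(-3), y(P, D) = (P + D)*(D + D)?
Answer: 9943/5189 - 512*√6851/403 ≈ -103.24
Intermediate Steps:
y(P, D) = 2*D*(D + P) (y(P, D) = (D + P)*(2*D) = 2*D*(D + P))
p = -8 (p = -8 - 4*0*(-3) = -8 + 0*(-3) = -8 + 0 = -8)
v(L) = -8
y(-20, 183)/31134 - 8704/√((-545 - v(50)) + 7388) = (2*183*(183 - 20))/31134 - 8704/√((-545 - 1*(-8)) + 7388) = (2*183*163)*(1/31134) - 8704/√((-545 + 8) + 7388) = 59658*(1/31134) - 8704/√(-537 + 7388) = 9943/5189 - 8704*√6851/6851 = 9943/5189 - 512*√6851/403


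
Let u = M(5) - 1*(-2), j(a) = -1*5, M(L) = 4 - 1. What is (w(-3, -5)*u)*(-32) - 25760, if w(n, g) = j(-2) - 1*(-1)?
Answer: -25120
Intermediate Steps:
M(L) = 3
j(a) = -5
u = 5 (u = 3 - 1*(-2) = 3 + 2 = 5)
w(n, g) = -4 (w(n, g) = -5 - 1*(-1) = -5 + 1 = -4)
(w(-3, -5)*u)*(-32) - 25760 = -4*5*(-32) - 25760 = -20*(-32) - 25760 = 640 - 25760 = -25120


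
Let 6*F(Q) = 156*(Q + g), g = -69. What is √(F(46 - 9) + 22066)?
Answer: √21234 ≈ 145.72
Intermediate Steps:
F(Q) = -1794 + 26*Q (F(Q) = (156*(Q - 69))/6 = (156*(-69 + Q))/6 = (-10764 + 156*Q)/6 = -1794 + 26*Q)
√(F(46 - 9) + 22066) = √((-1794 + 26*(46 - 9)) + 22066) = √((-1794 + 26*37) + 22066) = √((-1794 + 962) + 22066) = √(-832 + 22066) = √21234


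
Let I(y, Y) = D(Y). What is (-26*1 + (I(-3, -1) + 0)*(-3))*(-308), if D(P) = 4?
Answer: 11704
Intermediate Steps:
I(y, Y) = 4
(-26*1 + (I(-3, -1) + 0)*(-3))*(-308) = (-26*1 + (4 + 0)*(-3))*(-308) = (-26 + 4*(-3))*(-308) = (-26 - 12)*(-308) = -38*(-308) = 11704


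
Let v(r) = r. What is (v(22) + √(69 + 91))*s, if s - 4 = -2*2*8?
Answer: -616 - 112*√10 ≈ -970.17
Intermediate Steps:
s = -28 (s = 4 - 2*2*8 = 4 - 4*8 = 4 - 32 = -28)
(v(22) + √(69 + 91))*s = (22 + √(69 + 91))*(-28) = (22 + √160)*(-28) = (22 + 4*√10)*(-28) = -616 - 112*√10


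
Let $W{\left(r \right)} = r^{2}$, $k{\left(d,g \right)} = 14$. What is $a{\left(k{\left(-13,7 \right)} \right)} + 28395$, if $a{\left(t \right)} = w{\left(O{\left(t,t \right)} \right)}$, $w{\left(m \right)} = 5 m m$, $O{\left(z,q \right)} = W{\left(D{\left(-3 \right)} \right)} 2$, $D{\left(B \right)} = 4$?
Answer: $33515$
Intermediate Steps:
$O{\left(z,q \right)} = 32$ ($O{\left(z,q \right)} = 4^{2} \cdot 2 = 16 \cdot 2 = 32$)
$w{\left(m \right)} = 5 m^{2}$
$a{\left(t \right)} = 5120$ ($a{\left(t \right)} = 5 \cdot 32^{2} = 5 \cdot 1024 = 5120$)
$a{\left(k{\left(-13,7 \right)} \right)} + 28395 = 5120 + 28395 = 33515$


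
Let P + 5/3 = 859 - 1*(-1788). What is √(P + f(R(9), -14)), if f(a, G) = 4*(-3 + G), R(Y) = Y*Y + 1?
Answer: 2*√5799/3 ≈ 50.767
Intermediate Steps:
P = 7936/3 (P = -5/3 + (859 - 1*(-1788)) = -5/3 + (859 + 1788) = -5/3 + 2647 = 7936/3 ≈ 2645.3)
R(Y) = 1 + Y² (R(Y) = Y² + 1 = 1 + Y²)
f(a, G) = -12 + 4*G
√(P + f(R(9), -14)) = √(7936/3 + (-12 + 4*(-14))) = √(7936/3 + (-12 - 56)) = √(7936/3 - 68) = √(7732/3) = 2*√5799/3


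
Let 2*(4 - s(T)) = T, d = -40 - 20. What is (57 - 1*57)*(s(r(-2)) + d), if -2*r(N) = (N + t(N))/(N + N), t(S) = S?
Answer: 0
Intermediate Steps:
r(N) = -½ (r(N) = -(N + N)/(2*(N + N)) = -2*N/(2*(2*N)) = -2*N*1/(2*N)/2 = -½*1 = -½)
d = -60
s(T) = 4 - T/2
(57 - 1*57)*(s(r(-2)) + d) = (57 - 1*57)*((4 - ½*(-½)) - 60) = (57 - 57)*((4 + ¼) - 60) = 0*(17/4 - 60) = 0*(-223/4) = 0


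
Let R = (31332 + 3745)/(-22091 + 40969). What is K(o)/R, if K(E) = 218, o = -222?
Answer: 4115404/35077 ≈ 117.32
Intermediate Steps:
R = 35077/18878 ≈ 1.8581
K(o)/R = 218/(35077/18878) = 218*(18878/35077) = 4115404/35077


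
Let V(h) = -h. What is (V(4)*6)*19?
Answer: -456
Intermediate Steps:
(V(4)*6)*19 = (-1*4*6)*19 = -4*6*19 = -24*19 = -456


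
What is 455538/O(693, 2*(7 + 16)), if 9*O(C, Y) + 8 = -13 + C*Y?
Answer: 1366614/10619 ≈ 128.70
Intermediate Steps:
O(C, Y) = -7/3 + C*Y/9 (O(C, Y) = -8/9 + (-13 + C*Y)/9 = -8/9 + (-13/9 + C*Y/9) = -7/3 + C*Y/9)
455538/O(693, 2*(7 + 16)) = 455538/(-7/3 + (⅑)*693*(2*(7 + 16))) = 455538/(-7/3 + (⅑)*693*(2*23)) = 455538/(-7/3 + (⅑)*693*46) = 455538/(-7/3 + 3542) = 455538/(10619/3) = 455538*(3/10619) = 1366614/10619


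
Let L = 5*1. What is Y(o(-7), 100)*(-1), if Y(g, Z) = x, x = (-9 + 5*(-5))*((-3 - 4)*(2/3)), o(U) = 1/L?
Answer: -476/3 ≈ -158.67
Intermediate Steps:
L = 5
o(U) = 1/5
x = 476/3 (x = (-9 - 25)*(-14/3) = -(-238)*2/3 = -34*(-14/3) = 476/3 ≈ 158.67)
Y(g, Z) = 476/3
Y(o(-7), 100)*(-1) = (476/3)*(-1) = -476/3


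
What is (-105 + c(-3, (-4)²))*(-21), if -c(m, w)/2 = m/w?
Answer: 17577/8 ≈ 2197.1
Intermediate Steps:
c(m, w) = -2*m/w
(-105 + c(-3, (-4)²))*(-21) = (-105 - 2*(-3)/(-4)²)*(-21) = (-105 - 2*(-3)/16)*(-21) = (-105 - 2*(-3)*1/16)*(-21) = (-105 + 3/8)*(-21) = -837/8*(-21) = 17577/8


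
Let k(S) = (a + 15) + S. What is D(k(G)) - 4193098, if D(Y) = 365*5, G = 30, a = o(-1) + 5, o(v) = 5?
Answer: -4191273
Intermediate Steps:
a = 10 (a = 5 + 5 = 10)
k(S) = 25 + S (k(S) = (10 + 15) + S = 25 + S)
D(Y) = 1825
D(k(G)) - 4193098 = 1825 - 4193098 = -4191273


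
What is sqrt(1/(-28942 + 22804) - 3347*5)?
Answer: I*sqrt(70054651942)/2046 ≈ 129.36*I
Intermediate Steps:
sqrt(1/(-28942 + 22804) - 3347*5) = sqrt(1/(-6138) - 16735) = sqrt(-1/6138 - 16735) = sqrt(-102719431/6138) = I*sqrt(70054651942)/2046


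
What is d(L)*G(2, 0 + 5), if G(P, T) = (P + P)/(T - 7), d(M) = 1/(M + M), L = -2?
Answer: ½ ≈ 0.50000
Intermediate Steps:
d(M) = 1/(2*M)
G(P, T) = 2*P/(-7 + T) (G(P, T) = (2*P)/(-7 + T) = 2*P/(-7 + T))
d(L)*G(2, 0 + 5) = ((½)/(-2))*(2*2/(-7 + (0 + 5))) = ((½)*(-½))*(2*2/(-7 + 5)) = -2/(2*(-2)) = -2*(-1)/(2*2) = -¼*(-2) = ½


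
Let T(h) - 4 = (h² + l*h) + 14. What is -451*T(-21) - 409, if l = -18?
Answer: -377896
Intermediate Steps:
T(h) = 18 + h² - 18*h (T(h) = 4 + ((h² - 18*h) + 14) = 4 + (14 + h² - 18*h) = 18 + h² - 18*h)
-451*T(-21) - 409 = -451*(18 + (-21)² - 18*(-21)) - 409 = -451*(18 + 441 + 378) - 409 = -451*837 - 409 = -377487 - 409 = -377896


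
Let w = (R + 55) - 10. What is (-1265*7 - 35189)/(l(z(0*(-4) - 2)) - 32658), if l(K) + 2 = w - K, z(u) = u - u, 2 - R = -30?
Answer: 44044/32583 ≈ 1.3517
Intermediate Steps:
R = 32 (R = 2 - 1*(-30) = 2 + 30 = 32)
z(u) = 0
w = 77 (w = (32 + 55) - 10 = 87 - 10 = 77)
l(K) = 75 - K (l(K) = -2 + (77 - K) = 75 - K)
(-1265*7 - 35189)/(l(z(0*(-4) - 2)) - 32658) = (-1265*7 - 35189)/((75 - 1*0) - 32658) = (-8855 - 35189)/((75 + 0) - 32658) = -44044/(75 - 32658) = -44044/(-32583) = -44044*(-1/32583) = 44044/32583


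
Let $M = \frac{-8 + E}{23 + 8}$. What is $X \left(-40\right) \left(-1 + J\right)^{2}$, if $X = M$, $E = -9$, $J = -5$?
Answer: $\frac{24480}{31} \approx 789.68$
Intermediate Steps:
$M = - \frac{17}{31}$ ($M = \frac{-8 - 9}{23 + 8} = - \frac{17}{31} \approx -0.54839$)
$X = - \frac{17}{31} \approx -0.54839$
$X \left(-40\right) \left(-1 + J\right)^{2} = \left(- \frac{17}{31}\right) \left(-40\right) \left(-1 - 5\right)^{2} = \frac{680 \left(-6\right)^{2}}{31} = \frac{680}{31} \cdot 36 = \frac{24480}{31}$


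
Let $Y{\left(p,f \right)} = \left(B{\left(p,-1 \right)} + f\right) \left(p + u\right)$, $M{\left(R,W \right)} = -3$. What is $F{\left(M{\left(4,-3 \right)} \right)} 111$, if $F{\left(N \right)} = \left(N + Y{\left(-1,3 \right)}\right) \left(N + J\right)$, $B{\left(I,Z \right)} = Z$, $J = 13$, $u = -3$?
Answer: $-12210$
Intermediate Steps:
$Y{\left(p,f \right)} = \left(-1 + f\right) \left(-3 + p\right)$ ($Y{\left(p,f \right)} = \left(-1 + f\right) \left(p - 3\right) = \left(-1 + f\right) \left(-3 + p\right)$)
$F{\left(N \right)} = \left(-8 + N\right) \left(13 + N\right)$ ($F{\left(N \right)} = \left(N + \left(3 - -1 - 9 + 3 \left(-1\right)\right)\right) \left(N + 13\right) = \left(N + \left(3 + 1 - 9 - 3\right)\right) \left(13 + N\right) = \left(N - 8\right) \left(13 + N\right) = \left(-8 + N\right) \left(13 + N\right)$)
$F{\left(M{\left(4,-3 \right)} \right)} 111 = \left(-104 + \left(-3\right)^{2} + 5 \left(-3\right)\right) 111 = \left(-104 + 9 - 15\right) 111 = \left(-110\right) 111 = -12210$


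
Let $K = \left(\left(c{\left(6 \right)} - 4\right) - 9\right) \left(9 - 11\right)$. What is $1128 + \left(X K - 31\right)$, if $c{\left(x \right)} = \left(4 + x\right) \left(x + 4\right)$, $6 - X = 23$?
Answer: $4055$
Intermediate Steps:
$X = -17$ ($X = 6 - 23 = -17$)
$c{\left(x \right)} = \left(4 + x\right)^{2}$ ($c{\left(x \right)} = \left(4 + x\right) \left(4 + x\right) = \left(4 + x\right)^{2}$)
$K = -174$ ($K = \left(\left(\left(4 + 6\right)^{2} - 4\right) - 9\right) \left(9 - 11\right) = \left(\left(10^{2} - 4\right) - 9\right) \left(-2\right) = \left(\left(100 - 4\right) - 9\right) \left(-2\right) = \left(96 - 9\right) \left(-2\right) = 87 \left(-2\right) = -174$)
$1128 + \left(X K - 31\right) = 1128 - -2927 = 1128 + \left(2958 - 31\right) = 1128 + 2927 = 4055$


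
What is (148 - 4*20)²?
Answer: 4624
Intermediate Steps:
(148 - 4*20)² = (148 - 80)² = 68² = 4624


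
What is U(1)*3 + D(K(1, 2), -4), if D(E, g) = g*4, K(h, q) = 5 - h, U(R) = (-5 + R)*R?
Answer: -28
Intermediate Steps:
U(R) = R*(-5 + R)
D(E, g) = 4*g
U(1)*3 + D(K(1, 2), -4) = (1*(-5 + 1))*3 + 4*(-4) = (1*(-4))*3 - 16 = -4*3 - 16 = -12 - 16 = -28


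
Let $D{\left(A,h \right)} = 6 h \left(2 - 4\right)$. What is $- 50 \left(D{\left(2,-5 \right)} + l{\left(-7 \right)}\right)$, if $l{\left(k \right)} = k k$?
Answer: $-5450$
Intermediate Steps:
$l{\left(k \right)} = k^{2}$
$D{\left(A,h \right)} = - 12 h$ ($D{\left(A,h \right)} = 6 h \left(-2\right) = - 12 h$)
$- 50 \left(D{\left(2,-5 \right)} + l{\left(-7 \right)}\right) = - 50 \left(\left(-12\right) \left(-5\right) + \left(-7\right)^{2}\right) = - 50 \left(60 + 49\right) = \left(-50\right) 109 = -5450$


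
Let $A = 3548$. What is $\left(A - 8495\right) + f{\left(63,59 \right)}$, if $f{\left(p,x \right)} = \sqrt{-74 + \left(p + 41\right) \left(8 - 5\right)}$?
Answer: $-4947 + \sqrt{238} \approx -4931.6$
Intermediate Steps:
$f{\left(p,x \right)} = \sqrt{49 + 3 p}$ ($f{\left(p,x \right)} = \sqrt{-74 + \left(41 + p\right) 3} = \sqrt{-74 + \left(123 + 3 p\right)} = \sqrt{49 + 3 p}$)
$\left(A - 8495\right) + f{\left(63,59 \right)} = \left(3548 - 8495\right) + \sqrt{49 + 3 \cdot 63} = -4947 + \sqrt{49 + 189} = -4947 + \sqrt{238}$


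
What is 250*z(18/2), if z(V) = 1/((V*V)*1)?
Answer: 250/81 ≈ 3.0864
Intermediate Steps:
z(V) = V**(-2) (z(V) = 1/(V**2*1) = 1/(V**2) = V**(-2))
250*z(18/2) = 250/(18/2)**2 = 250/(18*(1/2))**2 = 250/9**2 = 250*(1/81) = 250/81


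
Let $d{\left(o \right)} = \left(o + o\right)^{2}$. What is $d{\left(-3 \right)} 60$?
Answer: $2160$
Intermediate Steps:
$d{\left(o \right)} = 4 o^{2}$ ($d{\left(o \right)} = \left(2 o\right)^{2} = 4 o^{2}$)
$d{\left(-3 \right)} 60 = 4 \left(-3\right)^{2} \cdot 60 = 4 \cdot 9 \cdot 60 = 36 \cdot 60 = 2160$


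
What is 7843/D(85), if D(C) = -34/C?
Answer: -39215/2 ≈ -19608.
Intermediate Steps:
7843/D(85) = 7843/((-34/85)) = 7843/((-34*1/85)) = 7843/(-⅖) = 7843*(-5/2) = -39215/2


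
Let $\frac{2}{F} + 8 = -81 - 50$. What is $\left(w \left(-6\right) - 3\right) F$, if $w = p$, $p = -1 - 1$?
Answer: $- \frac{18}{139} \approx -0.1295$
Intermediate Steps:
$p = -2$
$w = -2$
$F = - \frac{2}{139}$ ($F = \frac{2}{-8 - 131} = \frac{2}{-139} = 2 \left(- \frac{1}{139}\right) = - \frac{2}{139} \approx -0.014388$)
$\left(w \left(-6\right) - 3\right) F = \left(\left(-2\right) \left(-6\right) - 3\right) \left(- \frac{2}{139}\right) = \left(12 - 3\right) \left(- \frac{2}{139}\right) = 9 \left(- \frac{2}{139}\right) = - \frac{18}{139}$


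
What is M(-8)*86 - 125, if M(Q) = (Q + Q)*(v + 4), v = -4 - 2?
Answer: 2627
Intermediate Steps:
v = -6
M(Q) = -4*Q (M(Q) = (Q + Q)*(-6 + 4) = (2*Q)*(-2) = -4*Q)
M(-8)*86 - 125 = -4*(-8)*86 - 125 = 32*86 - 125 = 2752 - 125 = 2627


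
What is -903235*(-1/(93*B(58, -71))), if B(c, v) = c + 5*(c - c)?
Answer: 903235/5394 ≈ 167.45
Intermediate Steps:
B(c, v) = c (B(c, v) = c + 5*0 = c + 0 = c)
-903235*(-1/(93*B(58, -71))) = -903235/((-93*58)) = -903235/(-5394) = -903235*(-1/5394) = 903235/5394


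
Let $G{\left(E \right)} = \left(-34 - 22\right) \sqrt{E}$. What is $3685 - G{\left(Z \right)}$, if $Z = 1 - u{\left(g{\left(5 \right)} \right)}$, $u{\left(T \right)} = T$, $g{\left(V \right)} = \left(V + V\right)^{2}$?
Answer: $3685 + 168 i \sqrt{11} \approx 3685.0 + 557.19 i$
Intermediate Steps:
$g{\left(V \right)} = 4 V^{2}$ ($g{\left(V \right)} = \left(2 V\right)^{2} = 4 V^{2}$)
$Z = -99$ ($Z = 1 - 4 \cdot 5^{2} = 1 - 4 \cdot 25 = 1 - 100 = -99$)
$G{\left(E \right)} = - 56 \sqrt{E}$
$3685 - G{\left(Z \right)} = 3685 - - 56 \sqrt{-99} = 3685 - - 56 \cdot 3 i \sqrt{11} = 3685 - - 168 i \sqrt{11} = 3685 + 168 i \sqrt{11}$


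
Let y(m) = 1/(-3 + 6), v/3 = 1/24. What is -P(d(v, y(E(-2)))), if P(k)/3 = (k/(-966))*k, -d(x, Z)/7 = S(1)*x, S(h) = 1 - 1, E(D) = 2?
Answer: 0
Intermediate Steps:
v = ⅛ (v = 3/24 = 3*(1/24) = ⅛ ≈ 0.12500)
S(h) = 0
y(m) = ⅓ (y(m) = 1/3 = ⅓)
d(x, Z) = 0 (d(x, Z) = -0*x = -7*0 = 0)
P(k) = -k²/322 (P(k) = 3*((k/(-966))*k) = 3*((k*(-1/966))*k) = 3*((-k/966)*k) = 3*(-k²/966) = -k²/322)
-P(d(v, y(E(-2)))) = -(-1)*0²/322 = -(-1)*0/322 = -1*0 = 0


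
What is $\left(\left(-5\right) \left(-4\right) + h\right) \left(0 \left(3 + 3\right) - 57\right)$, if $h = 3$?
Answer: $-1311$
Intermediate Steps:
$\left(\left(-5\right) \left(-4\right) + h\right) \left(0 \left(3 + 3\right) - 57\right) = \left(\left(-5\right) \left(-4\right) + 3\right) \left(0 \left(3 + 3\right) - 57\right) = \left(20 + 3\right) \left(0 \cdot 6 - 57\right) = 23 \left(0 - 57\right) = 23 \left(-57\right) = -1311$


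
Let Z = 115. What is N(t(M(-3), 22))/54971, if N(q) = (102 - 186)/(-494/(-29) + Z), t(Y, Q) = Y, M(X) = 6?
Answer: -348/30069137 ≈ -1.1573e-5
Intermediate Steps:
N(q) = -348/547 (N(q) = (102 - 186)/(-494/(-29) + 115) = -84/(-494*(-1/29) + 115) = -84/(494/29 + 115) = -84/3829/29 = -84*29/3829 = -348/547)
N(t(M(-3), 22))/54971 = -348/547/54971 = -348/547*1/54971 = -348/30069137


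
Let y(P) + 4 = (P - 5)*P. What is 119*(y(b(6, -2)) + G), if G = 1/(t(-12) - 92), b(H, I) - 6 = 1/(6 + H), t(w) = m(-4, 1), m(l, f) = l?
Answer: 88417/288 ≈ 307.00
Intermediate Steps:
t(w) = -4
b(H, I) = 6 + 1/(6 + H)
y(P) = -4 + P*(-5 + P) (y(P) = -4 + (P - 5)*P = -4 + (-5 + P)*P = -4 + P*(-5 + P))
G = -1/96 (G = 1/(-4 - 92) = 1/(-96) = -1/96 ≈ -0.010417)
119*(y(b(6, -2)) + G) = 119*((-4 + ((37 + 6*6)/(6 + 6))**2 - 5*(37 + 6*6)/(6 + 6)) - 1/96) = 119*((-4 + ((37 + 36)/12)**2 - 5*(37 + 36)/12) - 1/96) = 119*((-4 + ((1/12)*73)**2 - 5*73/12) - 1/96) = 119*((-4 + (73/12)**2 - 5*73/12) - 1/96) = 119*((-4 + 5329/144 - 365/12) - 1/96) = 119*(373/144 - 1/96) = 119*(743/288) = 88417/288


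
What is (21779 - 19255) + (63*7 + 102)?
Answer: 3067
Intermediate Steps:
(21779 - 19255) + (63*7 + 102) = 2524 + (441 + 102) = 2524 + 543 = 3067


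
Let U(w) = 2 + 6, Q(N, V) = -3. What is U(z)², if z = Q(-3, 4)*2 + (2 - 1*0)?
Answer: 64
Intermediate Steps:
z = -4 (z = -3*2 + (2 - 1*0) = -6 + (2 + 0) = -6 + 2 = -4)
U(w) = 8
U(z)² = 8² = 64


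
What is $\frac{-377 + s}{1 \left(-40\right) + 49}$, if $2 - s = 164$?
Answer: $- \frac{539}{9} \approx -59.889$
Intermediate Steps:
$s = -162$ ($s = 2 - 164 = -162$)
$\frac{-377 + s}{1 \left(-40\right) + 49} = \frac{-377 - 162}{1 \left(-40\right) + 49} = - \frac{539}{-40 + 49} = - \frac{539}{9}$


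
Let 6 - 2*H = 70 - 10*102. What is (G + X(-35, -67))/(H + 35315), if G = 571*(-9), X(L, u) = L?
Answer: -5174/35793 ≈ -0.14455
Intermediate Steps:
H = 478 (H = 3 - (70 - 10*102)/2 = 3 - (70 - 1020)/2 = 3 - ½*(-950) = 3 + 475 = 478)
G = -5139
(G + X(-35, -67))/(H + 35315) = (-5139 - 35)/(478 + 35315) = -5174/35793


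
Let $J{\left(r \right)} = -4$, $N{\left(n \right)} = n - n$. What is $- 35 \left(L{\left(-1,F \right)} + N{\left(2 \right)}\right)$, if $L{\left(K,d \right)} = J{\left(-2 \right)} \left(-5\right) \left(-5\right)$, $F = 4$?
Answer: $3500$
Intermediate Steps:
$N{\left(n \right)} = 0$
$L{\left(K,d \right)} = -100$ ($L{\left(K,d \right)} = \left(-4\right) \left(-5\right) \left(-5\right) = 20 \left(-5\right) = -100$)
$- 35 \left(L{\left(-1,F \right)} + N{\left(2 \right)}\right) = - 35 \left(-100 + 0\right) = \left(-35\right) \left(-100\right) = 3500$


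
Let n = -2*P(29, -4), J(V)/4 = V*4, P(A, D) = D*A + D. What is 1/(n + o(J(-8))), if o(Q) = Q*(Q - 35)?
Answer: 1/21104 ≈ 4.7384e-5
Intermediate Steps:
P(A, D) = D + A*D (P(A, D) = A*D + D = D + A*D)
J(V) = 16*V (J(V) = 4*(V*4) = 4*(4*V) = 16*V)
o(Q) = Q*(-35 + Q)
n = 240 (n = -(-8)*(1 + 29) = -(-8)*30 = -2*(-120) = 240)
1/(n + o(J(-8))) = 1/(240 + (16*(-8))*(-35 + 16*(-8))) = 1/(240 - 128*(-35 - 128)) = 1/(240 - 128*(-163)) = 1/(240 + 20864) = 1/21104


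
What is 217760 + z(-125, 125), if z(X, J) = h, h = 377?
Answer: 218137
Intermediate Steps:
z(X, J) = 377
217760 + z(-125, 125) = 217760 + 377 = 218137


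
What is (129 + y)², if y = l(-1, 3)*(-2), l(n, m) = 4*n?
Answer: 18769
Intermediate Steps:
y = 8 (y = (4*(-1))*(-2) = -4*(-2) = 8)
(129 + y)² = (129 + 8)² = 137² = 18769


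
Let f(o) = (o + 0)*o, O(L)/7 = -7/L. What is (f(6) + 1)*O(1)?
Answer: -1813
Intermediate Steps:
O(L) = -49/L (O(L) = 7*(-7/L) = -49/L)
f(o) = o² (f(o) = o*o = o²)
(f(6) + 1)*O(1) = (6² + 1)*(-49/1) = (36 + 1)*(-49*1) = 37*(-49) = -1813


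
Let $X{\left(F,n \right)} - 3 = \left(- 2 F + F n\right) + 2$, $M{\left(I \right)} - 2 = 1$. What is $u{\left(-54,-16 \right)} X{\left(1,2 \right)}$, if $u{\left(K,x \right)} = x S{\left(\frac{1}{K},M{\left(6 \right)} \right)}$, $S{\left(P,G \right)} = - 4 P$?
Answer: $- \frac{160}{27} \approx -5.9259$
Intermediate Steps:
$M{\left(I \right)} = 3$ ($M{\left(I \right)} = 2 + 1 = 3$)
$u{\left(K,x \right)} = - \frac{4 x}{K}$ ($u{\left(K,x \right)} = x \left(- \frac{4}{K}\right) = - \frac{4 x}{K}$)
$X{\left(F,n \right)} = 5 - 2 F + F n$ ($X{\left(F,n \right)} = 3 + \left(\left(- 2 F + F n\right) + 2\right) = 3 + \left(2 - 2 F + F n\right) = 5 - 2 F + F n$)
$u{\left(-54,-16 \right)} X{\left(1,2 \right)} = \left(-4\right) \left(-16\right) \frac{1}{-54} \left(5 - 2 + 1 \cdot 2\right) = \left(-4\right) \left(-16\right) \left(- \frac{1}{54}\right) \left(5 - 2 + 2\right) = \left(- \frac{32}{27}\right) 5 = - \frac{160}{27}$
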